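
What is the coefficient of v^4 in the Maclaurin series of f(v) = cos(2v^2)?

-2

[v^0] = 1;  [v^1] = 0;  [v^2] = 0;  [v^3] = 0;  [v^4] = -2.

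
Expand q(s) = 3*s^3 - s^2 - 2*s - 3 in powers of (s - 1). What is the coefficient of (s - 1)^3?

Use the known series and substitute for the argument.
q(1) = -3
q′(1) = 5
q′′(1) = 16
q′′′(1) = 18
So c_3 = q′′′(1)/3! = 3.

3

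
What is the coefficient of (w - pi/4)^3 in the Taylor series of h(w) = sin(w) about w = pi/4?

-sqrt(2)/12

h(pi/4) = sqrt(2)/2
h′(pi/4) = sqrt(2)/2
h′′(pi/4) = -sqrt(2)/2
h′′′(pi/4) = -sqrt(2)/2
Dividing each by k! gives the coefficients c_0, ..., c_3.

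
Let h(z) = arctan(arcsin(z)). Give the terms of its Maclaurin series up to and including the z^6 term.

Plug the Maclaurin series of the inner function into that of the outer and collect terms.

13*z^5/120 - z^3/6 + z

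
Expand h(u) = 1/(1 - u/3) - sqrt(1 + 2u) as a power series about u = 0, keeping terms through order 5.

Expand each term separately and add.
h(0) = 0
h′(0) = -2/3
h′′(0) = 11/9
h′′′(0) = -25/9
h^(4)(0) = 413/27
h^(5)(0) = -8465/81

-1693*u^5/1944 + 413*u^4/648 - 25*u^3/54 + 11*u^2/18 - 2*u/3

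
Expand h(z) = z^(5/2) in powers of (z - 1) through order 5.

3*(z - 1)^5/256 - 5*(z - 1)^4/128 + 5*(z - 1)^3/16 + 15*(z - 1)^2/8 + 5*(z - 1)/2 + 1

h(1) = 1
h′(1) = 5/2
h′′(1) = 15/4
h′′′(1) = 15/8
h^(4)(1) = -15/16
h^(5)(1) = 45/32
Then c_k = h^(k)(1)/k! gives each Taylor coefficient.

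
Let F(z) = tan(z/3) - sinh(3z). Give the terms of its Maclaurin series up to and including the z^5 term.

-59033*z^5/29160 - 727*z^3/162 - 8*z/3

Expand each term separately and add.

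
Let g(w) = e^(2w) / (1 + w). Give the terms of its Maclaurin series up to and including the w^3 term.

Expand each factor separately, then convolve coefficients.

w^3/3 + w^2 + w + 1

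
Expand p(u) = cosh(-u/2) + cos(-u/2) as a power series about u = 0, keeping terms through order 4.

Add the two expansions coefficient-wise.
[u^0] = 2;  [u^1] = 0;  [u^2] = 0;  [u^3] = 0;  [u^4] = 1/192.

u^4/192 + 2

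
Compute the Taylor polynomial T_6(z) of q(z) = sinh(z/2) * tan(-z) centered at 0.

-851*z^6/11520 - 3*z^4/16 - z^2/2

Multiply the two series term by term and collect like powers.
q(0) = 0
q′(0) = 0
q′′(0) = -1
q′′′(0) = 0
q^(4)(0) = -9/2
q^(5)(0) = 0
q^(6)(0) = -851/16
The Taylor polynomial is Σ q^(k)(0)/k! · z^k.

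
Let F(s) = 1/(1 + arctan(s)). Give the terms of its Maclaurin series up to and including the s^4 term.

Plug the Maclaurin series of the inner function into that of the outer and collect terms.
F(0) = 1
F′(0) = -1
F′′(0) = 2
F′′′(0) = -4
F^(4)(0) = 8

s^4/3 - 2*s^3/3 + s^2 - s + 1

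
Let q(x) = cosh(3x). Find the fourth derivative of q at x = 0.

81

Differentiate repeatedly and evaluate at the center.
The coefficient of x^4 in the expansion is 27/8, so q^(4)(0) = 4! * (27/8) = 81.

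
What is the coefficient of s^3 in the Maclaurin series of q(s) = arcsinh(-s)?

1/6

q(0) = 0
q′(0) = -1
q′′(0) = 0
q′′′(0) = 1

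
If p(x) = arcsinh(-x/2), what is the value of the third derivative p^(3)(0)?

The coefficient of x^3 in the expansion is 1/48, so p′′′(0) = 3! * (1/48) = 1/8.

1/8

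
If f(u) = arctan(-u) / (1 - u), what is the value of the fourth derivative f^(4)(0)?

Expand 1/(denominator) as a geometric series and multiply by the numerator's series.
The coefficient of u^4 in the expansion is -2/3, so f^(4)(0) = 4! * (-2/3) = -16.

-16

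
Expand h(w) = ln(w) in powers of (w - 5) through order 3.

(w - 5)^3/375 - (w - 5)^2/50 + (w - 5)/5 + ln(5)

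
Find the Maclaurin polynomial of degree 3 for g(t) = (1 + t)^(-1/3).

-14*t^3/81 + 2*t^2/9 - t/3 + 1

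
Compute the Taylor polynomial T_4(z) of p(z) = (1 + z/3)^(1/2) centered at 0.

-5*z^4/10368 + z^3/432 - z^2/72 + z/6 + 1

Compute the successive derivatives at the expansion point and divide by k!.
[z^0] = 1;  [z^1] = 1/6;  [z^2] = -1/72;  [z^3] = 1/432;  [z^4] = -5/10368.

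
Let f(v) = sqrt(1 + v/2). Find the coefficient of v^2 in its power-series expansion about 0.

-1/32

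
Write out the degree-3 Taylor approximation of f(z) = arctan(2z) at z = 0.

Compute the successive derivatives at the expansion point and divide by k!.
f(0) = 0
f′(0) = 2
f′′(0) = 0
f′′′(0) = -16

-8*z^3/3 + 2*z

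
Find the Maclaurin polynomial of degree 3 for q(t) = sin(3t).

-9*t^3/2 + 3*t

Use the known series and substitute for the argument.
q(0) = 0
q′(0) = 3
q′′(0) = 0
q′′′(0) = -27
Then c_k = q^(k)(0)/k! gives each Taylor coefficient.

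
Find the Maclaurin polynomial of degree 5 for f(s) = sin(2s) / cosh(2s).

Invert the denominator's series and multiply.
f(0) = 0
f′(0) = 2
f′′(0) = 0
f′′′(0) = -32
f^(4)(0) = 0
f^(5)(0) = 1152

48*s^5/5 - 16*s^3/3 + 2*s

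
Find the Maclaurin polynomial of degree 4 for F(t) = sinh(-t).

-t^3/6 - t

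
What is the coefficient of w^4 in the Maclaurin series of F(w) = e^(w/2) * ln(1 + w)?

Take the Cauchy product of the two expansions.
[w^0] = 0;  [w^1] = 1;  [w^2] = 0;  [w^3] = 5/24;  [w^4] = -1/8.
So c_4 = F^(4)(0)/4! = -1/8.

-1/8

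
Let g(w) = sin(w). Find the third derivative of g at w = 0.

-1

Compute the successive derivatives at the expansion point and divide by k!.
The coefficient of w^3 in the expansion is -1/6, so g′′′(0) = 3! * (-1/6) = -1.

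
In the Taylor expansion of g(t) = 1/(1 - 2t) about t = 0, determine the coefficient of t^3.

c_3 = g′′′(0)/3! = 8.

8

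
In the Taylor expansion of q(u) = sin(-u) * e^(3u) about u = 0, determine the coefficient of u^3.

Expand each factor separately, then convolve coefficients.
[u^0] = 0;  [u^1] = -1;  [u^2] = -3;  [u^3] = -13/3.
So c_3 = q′′′(0)/3! = -13/3.

-13/3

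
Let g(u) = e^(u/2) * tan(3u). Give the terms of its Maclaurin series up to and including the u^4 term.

73*u^4/16 + 75*u^3/8 + 3*u^2/2 + 3*u

Expand each factor separately, then convolve coefficients.
[u^0] = 0;  [u^1] = 3;  [u^2] = 3/2;  [u^3] = 75/8;  [u^4] = 73/16.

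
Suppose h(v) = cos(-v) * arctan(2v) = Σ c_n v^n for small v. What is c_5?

Take the Cauchy product of the two expansions.
h(0) = 0
h′(0) = 2
h′′(0) = 0
h′′′(0) = -22
h^(4)(0) = 0
h^(5)(0) = 938
Dividing each by k! gives the coefficients c_0, ..., c_5.

469/60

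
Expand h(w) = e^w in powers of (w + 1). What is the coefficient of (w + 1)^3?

e^(-1)/6

h(-1) = e^(-1)
h′(-1) = e^(-1)
h′′(-1) = e^(-1)
h′′′(-1) = e^(-1)
So c_3 = h′′′(-1)/3! = e^(-1)/6.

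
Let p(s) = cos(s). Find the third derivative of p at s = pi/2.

1

Apply the Taylor formula c_k = f^(k)(a)/k!.
From the series, [(s - pi/2)^3] p = 1/6; multiply by 3! = 6 to get 1.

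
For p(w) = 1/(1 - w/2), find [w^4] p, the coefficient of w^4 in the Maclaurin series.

1/16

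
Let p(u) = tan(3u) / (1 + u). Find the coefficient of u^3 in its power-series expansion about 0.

Multiply the two series term by term and collect like powers.
p(0) = 0
p′(0) = 3
p′′(0) = -6
p′′′(0) = 72
So c_3 = p′′′(0)/3! = 12.

12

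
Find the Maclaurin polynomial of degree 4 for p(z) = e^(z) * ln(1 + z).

z^3/3 + z^2/2 + z

Take the Cauchy product of the two expansions.
p(0) = 0
p′(0) = 1
p′′(0) = 1
p′′′(0) = 2
p^(4)(0) = 0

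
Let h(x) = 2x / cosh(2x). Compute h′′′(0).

Write the quotient as an unknown series and match coefficients against numerator = denominator · series.
From the series, [x^3] h = -4; multiply by 3! = 6 to get -24.

-24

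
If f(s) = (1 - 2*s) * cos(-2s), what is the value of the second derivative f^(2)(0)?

Distribute the polynomial across the series and collect like powers.
The coefficient of s^2 in the expansion is -2, so f′′(0) = 2! * (-2) = -4.

-4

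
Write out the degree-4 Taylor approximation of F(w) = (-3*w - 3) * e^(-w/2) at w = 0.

Distribute the polynomial across the series and collect like powers.
F(0) = -3
F′(0) = -3/2
F′′(0) = 9/4
F′′′(0) = -15/8
F^(4)(0) = 21/16
Then c_k = F^(k)(0)/k! gives each Taylor coefficient.

7*w^4/128 - 5*w^3/16 + 9*w^2/8 - 3*w/2 - 3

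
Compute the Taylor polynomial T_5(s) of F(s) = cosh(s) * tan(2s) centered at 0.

341*s^5/60 + 11*s^3/3 + 2*s

Expand each factor separately, then convolve coefficients.
[s^0] = 0;  [s^1] = 2;  [s^2] = 0;  [s^3] = 11/3;  [s^4] = 0;  [s^5] = 341/60.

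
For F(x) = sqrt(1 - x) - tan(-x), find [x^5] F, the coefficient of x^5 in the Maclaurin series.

407/3840

Add the two expansions coefficient-wise.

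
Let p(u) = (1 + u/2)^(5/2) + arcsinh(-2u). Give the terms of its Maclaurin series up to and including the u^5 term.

Add the two expansions coefficient-wise.
p(0) = 1
p′(0) = -3/4
p′′(0) = 15/16
p′′′(0) = 527/64
p^(4)(0) = -15/256
p^(5)(0) = -294867/1024

-98289*u^5/40960 - 5*u^4/2048 + 527*u^3/384 + 15*u^2/32 - 3*u/4 + 1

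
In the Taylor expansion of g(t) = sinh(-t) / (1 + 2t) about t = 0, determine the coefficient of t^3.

-25/6

Write out both Maclaurin series and multiply, keeping only the needed powers.
g(0) = 0
g′(0) = -1
g′′(0) = 4
g′′′(0) = -25
The Taylor polynomial is Σ g^(k)(0)/k! · t^k.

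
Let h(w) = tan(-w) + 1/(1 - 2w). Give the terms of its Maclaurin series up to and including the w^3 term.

Combine the two series term by term.
h(0) = 1
h′(0) = 1
h′′(0) = 8
h′′′(0) = 46
Dividing each by k! gives the coefficients c_0, ..., c_3.

23*w^3/3 + 4*w^2 + w + 1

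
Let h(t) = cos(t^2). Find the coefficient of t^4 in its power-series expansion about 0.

-1/2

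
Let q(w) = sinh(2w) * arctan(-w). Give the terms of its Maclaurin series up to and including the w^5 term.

Multiply the two series term by term and collect like powers.
q(0) = 0
q′(0) = 0
q′′(0) = -4
q′′′(0) = 0
q^(4)(0) = -16
q^(5)(0) = 0

-2*w^4/3 - 2*w^2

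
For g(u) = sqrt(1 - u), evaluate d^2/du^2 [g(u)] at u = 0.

The coefficient of u^2 in the expansion is -1/8, so g′′(0) = 2! * (-1/8) = -1/4.

-1/4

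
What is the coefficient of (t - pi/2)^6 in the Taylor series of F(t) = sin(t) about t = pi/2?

-1/720

Compute the successive derivatives at the expansion point and divide by k!.
F(pi/2) = 1
F′(pi/2) = 0
F′′(pi/2) = -1
F′′′(pi/2) = 0
F^(4)(pi/2) = 1
F^(5)(pi/2) = 0
F^(6)(pi/2) = -1
So c_6 = F^(6)(pi/2)/6! = -1/720.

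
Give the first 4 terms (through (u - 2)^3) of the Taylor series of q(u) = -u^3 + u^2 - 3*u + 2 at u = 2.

q(2) = -8
q′(2) = -11
q′′(2) = -10
q′′′(2) = -6
Dividing each by k! gives the coefficients c_0, ..., c_3.

-(u - 2)^3 - 5*(u - 2)^2 - 11*(u - 2) - 8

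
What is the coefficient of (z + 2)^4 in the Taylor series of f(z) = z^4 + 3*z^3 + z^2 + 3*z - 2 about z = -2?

1

Use the known series and substitute for the argument.
[(z + 2)^0] = -12;  [(z + 2)^1] = 3;  [(z + 2)^2] = 7;  [(z + 2)^3] = -5;  [(z + 2)^4] = 1.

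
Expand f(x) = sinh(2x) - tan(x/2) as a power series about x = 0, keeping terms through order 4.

31*x^3/24 + 3*x/2

Combine the two series term by term.
f(0) = 0
f′(0) = 3/2
f′′(0) = 0
f′′′(0) = 31/4
f^(4)(0) = 0
Dividing each by k! gives the coefficients c_0, ..., c_4.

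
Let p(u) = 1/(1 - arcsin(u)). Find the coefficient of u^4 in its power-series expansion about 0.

4/3

Compose series: expand the inner function first, then feed it into the outer expansion.
[u^0] = 1;  [u^1] = 1;  [u^2] = 1;  [u^3] = 7/6;  [u^4] = 4/3.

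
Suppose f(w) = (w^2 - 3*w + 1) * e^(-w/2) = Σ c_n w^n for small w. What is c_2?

Multiply each power in the prefactor through the base expansion.

21/8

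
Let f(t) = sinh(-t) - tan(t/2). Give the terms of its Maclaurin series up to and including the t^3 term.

Add the two expansions coefficient-wise.
f(0) = 0
f′(0) = -3/2
f′′(0) = 0
f′′′(0) = -5/4
The Taylor polynomial is Σ f^(k)(0)/k! · t^k.

-5*t^3/24 - 3*t/2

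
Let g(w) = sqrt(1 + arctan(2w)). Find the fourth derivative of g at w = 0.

Let u equal the inner series; expand the outer function in u and truncate.
The coefficient of w^4 in the expansion is 17/24, so g^(4)(0) = 4! * (17/24) = 17.

17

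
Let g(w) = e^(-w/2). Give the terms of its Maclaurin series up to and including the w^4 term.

Apply the Taylor formula c_k = f^(k)(a)/k!.
[w^0] = 1;  [w^1] = -1/2;  [w^2] = 1/8;  [w^3] = -1/48;  [w^4] = 1/384.

w^4/384 - w^3/48 + w^2/8 - w/2 + 1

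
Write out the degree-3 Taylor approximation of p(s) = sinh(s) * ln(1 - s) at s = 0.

Take the Cauchy product of the two expansions.

-s^3/2 - s^2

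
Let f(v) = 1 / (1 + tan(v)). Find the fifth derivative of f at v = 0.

Expand as Σ (-1)^k u^k with u equal to the inner function's series.
From the series, [v^5] f = -32/15; multiply by 5! = 120 to get -256.

-256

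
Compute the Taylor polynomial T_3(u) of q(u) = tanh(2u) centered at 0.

q(0) = 0
q′(0) = 2
q′′(0) = 0
q′′′(0) = -16
Dividing each by k! gives the coefficients c_0, ..., c_3.

-8*u^3/3 + 2*u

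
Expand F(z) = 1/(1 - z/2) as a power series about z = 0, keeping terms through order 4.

[z^0] = 1;  [z^1] = 1/2;  [z^2] = 1/4;  [z^3] = 1/8;  [z^4] = 1/16.

z^4/16 + z^3/8 + z^2/4 + z/2 + 1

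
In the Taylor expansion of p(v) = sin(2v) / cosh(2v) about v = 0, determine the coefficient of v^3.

Divide the numerator series by the denominator series (power-series long division).
p(0) = 0
p′(0) = 2
p′′(0) = 0
p′′′(0) = -32

-16/3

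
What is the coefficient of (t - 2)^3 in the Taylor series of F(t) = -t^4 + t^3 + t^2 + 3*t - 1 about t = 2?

Compute the successive derivatives at the expansion point and divide by k!.

-7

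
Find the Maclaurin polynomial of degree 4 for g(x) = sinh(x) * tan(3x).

Take the Cauchy product of the two expansions.

19*x^4/2 + 3*x^2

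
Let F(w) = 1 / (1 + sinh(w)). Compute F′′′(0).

-7

Write 1/(1+u) = 1 - u + u^2 - u^3 + ... and substitute the series for u.
The coefficient of w^3 in the expansion is -7/6, so F′′′(0) = 3! * (-7/6) = -7.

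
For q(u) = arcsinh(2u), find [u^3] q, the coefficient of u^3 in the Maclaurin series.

-4/3

Compute the successive derivatives at the expansion point and divide by k!.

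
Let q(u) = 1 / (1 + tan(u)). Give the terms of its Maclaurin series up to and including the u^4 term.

Expand as Σ (-1)^k u^k with u equal to the inner function's series.
[u^0] = 1;  [u^1] = -1;  [u^2] = 1;  [u^3] = -4/3;  [u^4] = 5/3.

5*u^4/3 - 4*u^3/3 + u^2 - u + 1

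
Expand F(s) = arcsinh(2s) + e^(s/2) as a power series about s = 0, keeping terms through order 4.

Combine the two series term by term.
F(0) = 1
F′(0) = 5/2
F′′(0) = 1/4
F′′′(0) = -63/8
F^(4)(0) = 1/16
Dividing each by k! gives the coefficients c_0, ..., c_4.

s^4/384 - 21*s^3/16 + s^2/8 + 5*s/2 + 1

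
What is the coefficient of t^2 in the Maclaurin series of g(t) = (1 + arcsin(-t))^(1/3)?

Plug the Maclaurin series of the inner function into that of the outer and collect terms.

-1/9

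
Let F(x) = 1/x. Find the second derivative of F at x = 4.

From the series, [(x - 4)^2] F = 1/64; multiply by 2! = 2 to get 1/32.

1/32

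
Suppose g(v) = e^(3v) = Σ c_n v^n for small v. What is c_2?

g(0) = 1
g′(0) = 3
g′′(0) = 9
So c_2 = g′′(0)/2! = 9/2.

9/2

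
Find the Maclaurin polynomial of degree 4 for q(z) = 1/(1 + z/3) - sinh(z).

Combine the two series term by term.
[z^0] = 1;  [z^1] = -4/3;  [z^2] = 1/9;  [z^3] = -11/54;  [z^4] = 1/81.

z^4/81 - 11*z^3/54 + z^2/9 - 4*z/3 + 1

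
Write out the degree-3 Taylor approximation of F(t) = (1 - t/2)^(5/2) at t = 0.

-5*t^3/128 + 15*t^2/32 - 5*t/4 + 1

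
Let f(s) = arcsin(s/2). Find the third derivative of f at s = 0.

1/8

The coefficient of s^3 in the expansion is 1/48, so f′′′(0) = 3! * (1/48) = 1/8.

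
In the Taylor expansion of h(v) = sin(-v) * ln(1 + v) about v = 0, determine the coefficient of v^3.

Take the Cauchy product of the two expansions.
h(0) = 0
h′(0) = 0
h′′(0) = -2
h′′′(0) = 3
So c_3 = h′′′(0)/3! = 1/2.

1/2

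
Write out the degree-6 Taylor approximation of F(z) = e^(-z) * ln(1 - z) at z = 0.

-7*z^6/144 - 3*z^5/40 - z^3/3 + z^2/2 - z

Multiply the two series term by term and collect like powers.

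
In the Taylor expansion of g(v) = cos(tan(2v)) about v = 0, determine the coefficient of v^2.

Let u equal the inner series; expand the outer function in u and truncate.
g(0) = 1
g′(0) = 0
g′′(0) = -4
So c_2 = g′′(0)/2! = -2.

-2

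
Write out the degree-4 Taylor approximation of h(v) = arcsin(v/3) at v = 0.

v^3/162 + v/3

h(0) = 0
h′(0) = 1/3
h′′(0) = 0
h′′′(0) = 1/27
h^(4)(0) = 0
Then c_k = h^(k)(0)/k! gives each Taylor coefficient.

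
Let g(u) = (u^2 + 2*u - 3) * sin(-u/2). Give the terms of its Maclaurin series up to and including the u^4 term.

u^4/24 - 9*u^3/16 - u^2 + 3*u/2

Shift and add copies of the series according to the polynomial's terms.
[u^0] = 0;  [u^1] = 3/2;  [u^2] = -1;  [u^3] = -9/16;  [u^4] = 1/24.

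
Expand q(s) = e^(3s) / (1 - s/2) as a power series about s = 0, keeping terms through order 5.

Multiply the two series term by term and collect like powers.
q(0) = 1
q′(0) = 7/2
q′′(0) = 25/2
q′′′(0) = 183/4
q^(4)(0) = 345/2
q^(5)(0) = 2697/4
Then c_k = q^(k)(0)/k! gives each Taylor coefficient.

899*s^5/160 + 115*s^4/16 + 61*s^3/8 + 25*s^2/4 + 7*s/2 + 1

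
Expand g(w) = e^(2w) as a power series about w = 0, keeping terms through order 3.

g(0) = 1
g′(0) = 2
g′′(0) = 4
g′′′(0) = 8
Then c_k = g^(k)(0)/k! gives each Taylor coefficient.

4*w^3/3 + 2*w^2 + 2*w + 1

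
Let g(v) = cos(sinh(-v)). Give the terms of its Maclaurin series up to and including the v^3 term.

Compose series: expand the inner function first, then feed it into the outer expansion.
[v^0] = 1;  [v^1] = 0;  [v^2] = -1/2;  [v^3] = 0.

1 - v^2/2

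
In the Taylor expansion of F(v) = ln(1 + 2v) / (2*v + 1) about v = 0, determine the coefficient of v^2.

Use 1/(1 - r) = Σ r^k on the denominator, then take the Cauchy product.
[v^0] = 0;  [v^1] = 2;  [v^2] = -6.
So c_2 = F′′(0)/2! = -6.

-6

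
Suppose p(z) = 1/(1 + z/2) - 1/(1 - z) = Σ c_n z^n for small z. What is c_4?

-15/16

Expand each term separately and add.
[z^0] = 0;  [z^1] = -3/2;  [z^2] = -3/4;  [z^3] = -9/8;  [z^4] = -15/16.
So c_4 = p^(4)(0)/4! = -15/16.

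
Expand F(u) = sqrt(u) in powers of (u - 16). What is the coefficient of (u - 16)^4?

F(16) = 4
F′(16) = 1/8
F′′(16) = -1/256
F′′′(16) = 3/8192
F^(4)(16) = -15/262144

-5/2097152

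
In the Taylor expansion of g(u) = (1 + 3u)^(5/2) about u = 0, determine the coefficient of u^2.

135/8

Use the known series and substitute for the argument.
g(0) = 1
g′(0) = 15/2
g′′(0) = 135/4
So c_2 = g′′(0)/2! = 135/8.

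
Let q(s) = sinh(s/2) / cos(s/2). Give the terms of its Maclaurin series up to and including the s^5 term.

3*s^5/320 + s^3/12 + s/2

Write the quotient as an unknown series and match coefficients against numerator = denominator · series.
[s^0] = 0;  [s^1] = 1/2;  [s^2] = 0;  [s^3] = 1/12;  [s^4] = 0;  [s^5] = 3/320.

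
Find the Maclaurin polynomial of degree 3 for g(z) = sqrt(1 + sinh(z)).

7*z^3/48 - z^2/8 + z/2 + 1

Substitute the inner expansion into the outer series and collect powers.
g(0) = 1
g′(0) = 1/2
g′′(0) = -1/4
g′′′(0) = 7/8
The Taylor polynomial is Σ g^(k)(0)/k! · z^k.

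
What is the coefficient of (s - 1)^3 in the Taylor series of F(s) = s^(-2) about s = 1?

-4

Differentiate repeatedly and evaluate at the center.
F(1) = 1
F′(1) = -2
F′′(1) = 6
F′′′(1) = -24
So c_3 = F′′′(1)/3! = -4.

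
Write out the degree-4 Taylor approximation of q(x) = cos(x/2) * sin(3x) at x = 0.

-39*x^3/8 + 3*x

Take the Cauchy product of the two expansions.
q(0) = 0
q′(0) = 3
q′′(0) = 0
q′′′(0) = -117/4
q^(4)(0) = 0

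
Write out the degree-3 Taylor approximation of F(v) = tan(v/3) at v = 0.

v^3/81 + v/3

Compute the successive derivatives at the expansion point and divide by k!.
F(0) = 0
F′(0) = 1/3
F′′(0) = 0
F′′′(0) = 2/27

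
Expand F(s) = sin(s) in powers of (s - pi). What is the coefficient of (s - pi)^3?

1/6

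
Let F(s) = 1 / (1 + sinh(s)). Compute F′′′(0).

-7

Write 1/(1+u) = 1 - u + u^2 - u^3 + ... and substitute the series for u.
From the series, [s^3] F = -7/6; multiply by 3! = 6 to get -7.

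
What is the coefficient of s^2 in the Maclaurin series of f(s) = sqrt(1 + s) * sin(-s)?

Expand each factor separately, then convolve coefficients.
So c_2 = f′′(0)/2! = -1/2.

-1/2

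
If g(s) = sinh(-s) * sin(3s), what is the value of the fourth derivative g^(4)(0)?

Multiply the two series term by term and collect like powers.
From the series, [s^4] g = 4; multiply by 4! = 24 to get 96.

96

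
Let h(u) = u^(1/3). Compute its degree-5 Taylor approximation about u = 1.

22*(u - 1)^5/729 - 10*(u - 1)^4/243 + 5*(u - 1)^3/81 - (u - 1)^2/9 + (u - 1)/3 + 1

Use the known series and substitute for the argument.
h(1) = 1
h′(1) = 1/3
h′′(1) = -2/9
h′′′(1) = 10/27
h^(4)(1) = -80/81
h^(5)(1) = 880/243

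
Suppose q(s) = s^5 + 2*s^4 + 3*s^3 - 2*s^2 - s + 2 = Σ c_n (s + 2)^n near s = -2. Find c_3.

27

Use the known series and substitute for the argument.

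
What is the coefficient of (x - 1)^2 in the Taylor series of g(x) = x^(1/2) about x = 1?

g(1) = 1
g′(1) = 1/2
g′′(1) = -1/4
So c_2 = g′′(1)/2! = -1/8.

-1/8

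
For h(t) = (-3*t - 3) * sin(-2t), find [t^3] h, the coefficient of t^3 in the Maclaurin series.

Shift and add copies of the series according to the polynomial's terms.
[t^0] = 0;  [t^1] = 6;  [t^2] = 6;  [t^3] = -4.

-4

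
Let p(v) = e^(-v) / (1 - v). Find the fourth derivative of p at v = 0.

9

Expand 1/(denominator) as a geometric series and multiply by the numerator's series.
From the series, [v^4] p = 3/8; multiply by 4! = 24 to get 9.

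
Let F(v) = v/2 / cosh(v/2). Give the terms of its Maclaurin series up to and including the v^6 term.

5*v^5/768 - v^3/16 + v/2

Invert the denominator's series and multiply.
[v^0] = 0;  [v^1] = 1/2;  [v^2] = 0;  [v^3] = -1/16;  [v^4] = 0;  [v^5] = 5/768;  [v^6] = 0.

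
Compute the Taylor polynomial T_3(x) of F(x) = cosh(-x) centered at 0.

x^2/2 + 1

F(0) = 1
F′(0) = 0
F′′(0) = 1
F′′′(0) = 0
Then c_k = F^(k)(0)/k! gives each Taylor coefficient.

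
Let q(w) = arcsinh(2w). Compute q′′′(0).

-8

From the series, [w^3] q = -4/3; multiply by 3! = 6 to get -8.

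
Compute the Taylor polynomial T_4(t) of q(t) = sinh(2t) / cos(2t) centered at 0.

16*t^3/3 + 2*t

Write the quotient as an unknown series and match coefficients against numerator = denominator · series.
q(0) = 0
q′(0) = 2
q′′(0) = 0
q′′′(0) = 32
q^(4)(0) = 0
The Taylor polynomial is Σ q^(k)(0)/k! · t^k.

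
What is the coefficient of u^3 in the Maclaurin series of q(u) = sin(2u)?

-4/3

Apply the Taylor formula c_k = f^(k)(a)/k!.
q(0) = 0
q′(0) = 2
q′′(0) = 0
q′′′(0) = -8
The Taylor polynomial is Σ q^(k)(0)/k! · u^k.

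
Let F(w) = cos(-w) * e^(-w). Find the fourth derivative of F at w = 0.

-4

Write out both Maclaurin series and multiply, keeping only the needed powers.
The coefficient of w^4 in the expansion is -1/6, so F^(4)(0) = 4! * (-1/6) = -4.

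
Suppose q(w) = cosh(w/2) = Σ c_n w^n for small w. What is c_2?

1/8

[w^0] = 1;  [w^1] = 0;  [w^2] = 1/8.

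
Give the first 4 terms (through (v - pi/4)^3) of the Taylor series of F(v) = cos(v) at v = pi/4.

Apply the Taylor formula c_k = f^(k)(a)/k!.
F(pi/4) = sqrt(2)/2
F′(pi/4) = -sqrt(2)/2
F′′(pi/4) = -sqrt(2)/2
F′′′(pi/4) = sqrt(2)/2
The Taylor polynomial is Σ F^(k)(pi/4)/k! · (v - pi/4)^k.

sqrt(2)*(v - pi/4)^3/12 - sqrt(2)*(v - pi/4)^2/4 - sqrt(2)*(v - pi/4)/2 + sqrt(2)/2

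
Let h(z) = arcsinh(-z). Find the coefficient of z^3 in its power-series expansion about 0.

1/6

h(0) = 0
h′(0) = -1
h′′(0) = 0
h′′′(0) = 1
So c_3 = h′′′(0)/3! = 1/6.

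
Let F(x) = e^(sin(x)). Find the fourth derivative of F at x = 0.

Plug the Maclaurin series of the inner function into that of the outer and collect terms.
The coefficient of x^4 in the expansion is -1/8, so F^(4)(0) = 4! * (-1/8) = -3.

-3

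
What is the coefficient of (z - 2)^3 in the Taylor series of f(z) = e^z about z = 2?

f(2) = e^(2)
f′(2) = e^(2)
f′′(2) = e^(2)
f′′′(2) = e^(2)
The Taylor polynomial is Σ f^(k)(2)/k! · (z - 2)^k.

e^(2)/6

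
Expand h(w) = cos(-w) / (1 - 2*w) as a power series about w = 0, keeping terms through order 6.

40439*w^6/720 + 337*w^5/12 + 337*w^4/24 + 7*w^3 + 7*w^2/2 + 2*w + 1

Expand 1/(denominator) as a geometric series and multiply by the numerator's series.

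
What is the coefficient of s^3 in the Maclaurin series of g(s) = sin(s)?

g(0) = 0
g′(0) = 1
g′′(0) = 0
g′′′(0) = -1

-1/6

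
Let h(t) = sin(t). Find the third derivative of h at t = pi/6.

The coefficient of (t - pi/6)^3 in the expansion is -sqrt(3)/12, so h′′′(pi/6) = 3! * (-sqrt(3)/12) = -sqrt(3)/2.

-sqrt(3)/2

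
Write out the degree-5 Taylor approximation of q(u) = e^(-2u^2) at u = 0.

2*u^4 - 2*u^2 + 1

q(0) = 1
q′(0) = 0
q′′(0) = -4
q′′′(0) = 0
q^(4)(0) = 48
q^(5)(0) = 0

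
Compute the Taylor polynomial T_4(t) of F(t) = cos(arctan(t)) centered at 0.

3*t^4/8 - t^2/2 + 1

Substitute the inner expansion into the outer series and collect powers.
F(0) = 1
F′(0) = 0
F′′(0) = -1
F′′′(0) = 0
F^(4)(0) = 9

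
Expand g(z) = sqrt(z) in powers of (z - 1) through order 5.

7*(z - 1)^5/256 - 5*(z - 1)^4/128 + (z - 1)^3/16 - (z - 1)^2/8 + (z - 1)/2 + 1

g(1) = 1
g′(1) = 1/2
g′′(1) = -1/4
g′′′(1) = 3/8
g^(4)(1) = -15/16
g^(5)(1) = 105/32
Then c_k = g^(k)(1)/k! gives each Taylor coefficient.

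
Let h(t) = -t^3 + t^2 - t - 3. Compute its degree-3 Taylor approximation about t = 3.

Apply the Taylor formula c_k = f^(k)(a)/k!.
h(3) = -24
h′(3) = -22
h′′(3) = -16
h′′′(3) = -6

-(t - 3)^3 - 8*(t - 3)^2 - 22*(t - 3) - 24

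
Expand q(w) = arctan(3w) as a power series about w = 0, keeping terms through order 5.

243*w^5/5 - 9*w^3 + 3*w

Use the known series and substitute for the argument.
q(0) = 0
q′(0) = 3
q′′(0) = 0
q′′′(0) = -54
q^(4)(0) = 0
q^(5)(0) = 5832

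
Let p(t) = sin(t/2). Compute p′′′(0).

-1/8

Compute the successive derivatives at the expansion point and divide by k!.
The coefficient of t^3 in the expansion is -1/48, so p′′′(0) = 3! * (-1/48) = -1/8.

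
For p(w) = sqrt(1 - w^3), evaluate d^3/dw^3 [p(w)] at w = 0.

From the series, [w^3] p = -1/2; multiply by 3! = 6 to get -3.

-3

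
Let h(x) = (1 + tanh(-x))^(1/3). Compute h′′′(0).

Compose series: expand the inner function first, then feed it into the outer expansion.
The coefficient of x^3 in the expansion is 4/81, so h′′′(0) = 3! * (4/81) = 8/27.

8/27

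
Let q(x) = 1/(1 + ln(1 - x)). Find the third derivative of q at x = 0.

14

Let u equal the inner series; expand the outer function in u and truncate.
From the series, [x^3] q = 7/3; multiply by 3! = 6 to get 14.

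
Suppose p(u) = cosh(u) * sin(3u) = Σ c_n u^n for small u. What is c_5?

Expand each factor separately, then convolve coefficients.
p(0) = 0
p′(0) = 3
p′′(0) = 0
p′′′(0) = -18
p^(4)(0) = 0
p^(5)(0) = -12

-1/10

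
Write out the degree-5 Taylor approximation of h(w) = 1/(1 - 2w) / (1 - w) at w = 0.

63*w^5 + 31*w^4 + 15*w^3 + 7*w^2 + 3*w + 1

Multiply the two series term by term and collect like powers.
[w^0] = 1;  [w^1] = 3;  [w^2] = 7;  [w^3] = 15;  [w^4] = 31;  [w^5] = 63.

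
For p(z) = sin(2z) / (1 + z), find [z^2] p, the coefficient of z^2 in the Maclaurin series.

Multiply the two series term by term and collect like powers.
p(0) = 0
p′(0) = 2
p′′(0) = -4
So c_2 = p′′(0)/2! = -2.

-2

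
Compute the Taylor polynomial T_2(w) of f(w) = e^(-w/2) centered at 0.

w^2/8 - w/2 + 1

Compute the successive derivatives at the expansion point and divide by k!.
[w^0] = 1;  [w^1] = -1/2;  [w^2] = 1/8.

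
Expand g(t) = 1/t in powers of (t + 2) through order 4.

-(t + 2)^4/32 - (t + 2)^3/16 - (t + 2)^2/8 - (t + 2)/4 - 1/2

Differentiate repeatedly and evaluate at the center.
[(t + 2)^0] = -1/2;  [(t + 2)^1] = -1/4;  [(t + 2)^2] = -1/8;  [(t + 2)^3] = -1/16;  [(t + 2)^4] = -1/32.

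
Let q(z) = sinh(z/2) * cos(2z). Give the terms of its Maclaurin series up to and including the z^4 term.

Expand each factor separately, then convolve coefficients.

-47*z^3/48 + z/2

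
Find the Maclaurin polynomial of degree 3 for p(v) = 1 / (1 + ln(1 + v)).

Use the geometric series for the reciprocal, then substitute.
p(0) = 1
p′(0) = -1
p′′(0) = 3
p′′′(0) = -14

-7*v^3/3 + 3*v^2/2 - v + 1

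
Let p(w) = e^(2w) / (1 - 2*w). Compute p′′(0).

Expand 1/(denominator) as a geometric series and multiply by the numerator's series.
The coefficient of w^2 in the expansion is 10, so p′′(0) = 2! * (10) = 20.

20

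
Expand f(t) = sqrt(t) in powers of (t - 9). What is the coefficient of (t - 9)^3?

1/3888

f(9) = 3
f′(9) = 1/6
f′′(9) = -1/108
f′′′(9) = 1/648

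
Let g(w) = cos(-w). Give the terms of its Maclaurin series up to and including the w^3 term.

1 - w^2/2

[w^0] = 1;  [w^1] = 0;  [w^2] = -1/2;  [w^3] = 0.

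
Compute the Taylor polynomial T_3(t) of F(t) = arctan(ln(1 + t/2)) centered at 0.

-t^2/8 + t/2

Plug the Maclaurin series of the inner function into that of the outer and collect terms.
F(0) = 0
F′(0) = 1/2
F′′(0) = -1/4
F′′′(0) = 0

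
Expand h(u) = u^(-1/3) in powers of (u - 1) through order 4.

35*(u - 1)^4/243 - 14*(u - 1)^3/81 + 2*(u - 1)^2/9 - (u - 1)/3 + 1

Use the known series and substitute for the argument.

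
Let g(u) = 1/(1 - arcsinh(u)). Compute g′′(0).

Compose series: expand the inner function first, then feed it into the outer expansion.
From the series, [u^2] g = 1; multiply by 2! = 2 to get 2.

2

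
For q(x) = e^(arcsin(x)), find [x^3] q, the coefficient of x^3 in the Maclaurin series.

1/3

Compose series: expand the inner function first, then feed it into the outer expansion.
q(0) = 1
q′(0) = 1
q′′(0) = 1
q′′′(0) = 2
The Taylor polynomial is Σ q^(k)(0)/k! · x^k.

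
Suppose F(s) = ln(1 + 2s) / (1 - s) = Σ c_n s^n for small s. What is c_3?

8/3

Use 1/(1 - r) = Σ r^k on the denominator, then take the Cauchy product.
So c_3 = F′′′(0)/3! = 8/3.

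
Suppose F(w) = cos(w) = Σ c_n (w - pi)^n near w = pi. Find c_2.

1/2

[(w - pi)^0] = -1;  [(w - pi)^1] = 0;  [(w - pi)^2] = 1/2.
So c_2 = F′′(pi)/2! = 1/2.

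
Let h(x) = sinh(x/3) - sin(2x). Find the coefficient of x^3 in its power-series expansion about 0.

Expand each term separately and add.
h(0) = 0
h′(0) = -5/3
h′′(0) = 0
h′′′(0) = 217/27

217/162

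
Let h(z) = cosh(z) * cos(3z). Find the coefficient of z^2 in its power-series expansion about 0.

Take the Cauchy product of the two expansions.
h(0) = 1
h′(0) = 0
h′′(0) = -8
So c_2 = h′′(0)/2! = -4.

-4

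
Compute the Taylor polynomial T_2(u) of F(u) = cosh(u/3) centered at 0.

Differentiate repeatedly and evaluate at the center.
F(0) = 1
F′(0) = 0
F′′(0) = 1/9

u^2/18 + 1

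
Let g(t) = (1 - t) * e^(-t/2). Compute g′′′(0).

-7/8

Multiply each power in the prefactor through the base expansion.
The coefficient of t^3 in the expansion is -7/48, so g′′′(0) = 3! * (-7/48) = -7/8.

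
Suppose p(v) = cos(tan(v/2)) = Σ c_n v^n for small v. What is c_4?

Plug the Maclaurin series of the inner function into that of the outer and collect terms.
So c_4 = p^(4)(0)/4! = -7/384.

-7/384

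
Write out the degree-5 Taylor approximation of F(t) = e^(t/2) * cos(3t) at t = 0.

Take the Cauchy product of the two expansions.
F(0) = 1
F′(0) = 1/2
F′′(0) = -35/4
F′′′(0) = -107/8
F^(4)(0) = 1081/16
F^(5)(0) = 6121/32

6121*t^5/3840 + 1081*t^4/384 - 107*t^3/48 - 35*t^2/8 + t/2 + 1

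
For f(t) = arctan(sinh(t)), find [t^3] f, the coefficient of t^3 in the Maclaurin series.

-1/6

Compose series: expand the inner function first, then feed it into the outer expansion.
f(0) = 0
f′(0) = 1
f′′(0) = 0
f′′′(0) = -1
So c_3 = f′′′(0)/3! = -1/6.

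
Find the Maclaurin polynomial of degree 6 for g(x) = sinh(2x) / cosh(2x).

Invert the denominator's series and multiply.
[x^0] = 0;  [x^1] = 2;  [x^2] = 0;  [x^3] = -8/3;  [x^4] = 0;  [x^5] = 64/15;  [x^6] = 0.

64*x^5/15 - 8*x^3/3 + 2*x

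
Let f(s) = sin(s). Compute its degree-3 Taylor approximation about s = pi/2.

1 - (s - pi/2)^2/2

f(pi/2) = 1
f′(pi/2) = 0
f′′(pi/2) = -1
f′′′(pi/2) = 0
Dividing each by k! gives the coefficients c_0, ..., c_3.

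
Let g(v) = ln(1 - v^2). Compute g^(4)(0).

-12

Compute the successive derivatives at the expansion point and divide by k!.
The coefficient of v^4 in the expansion is -1/2, so g^(4)(0) = 4! * (-1/2) = -12.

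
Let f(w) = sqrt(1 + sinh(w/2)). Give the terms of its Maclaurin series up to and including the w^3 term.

Let u equal the inner series; expand the outer function in u and truncate.
f(0) = 1
f′(0) = 1/4
f′′(0) = -1/16
f′′′(0) = 7/64
Dividing each by k! gives the coefficients c_0, ..., c_3.

7*w^3/384 - w^2/32 + w/4 + 1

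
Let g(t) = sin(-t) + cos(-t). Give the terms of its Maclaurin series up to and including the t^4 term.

t^4/24 + t^3/6 - t^2/2 - t + 1

Add the two expansions coefficient-wise.
g(0) = 1
g′(0) = -1
g′′(0) = -1
g′′′(0) = 1
g^(4)(0) = 1
The Taylor polynomial is Σ g^(k)(0)/k! · t^k.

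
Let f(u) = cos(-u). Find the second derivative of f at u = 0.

-1

From the series, [u^2] f = -1/2; multiply by 2! = 2 to get -1.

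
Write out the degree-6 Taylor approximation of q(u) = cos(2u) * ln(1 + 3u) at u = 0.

Expand each factor separately, then convolve coefficients.
q(0) = 0
q′(0) = 3
q′′(0) = -9
q′′′(0) = 18
q^(4)(0) = -270
q^(5)(0) = 3912
q^(6)(0) = -60480

-84*u^6 + 163*u^5/5 - 45*u^4/4 + 3*u^3 - 9*u^2/2 + 3*u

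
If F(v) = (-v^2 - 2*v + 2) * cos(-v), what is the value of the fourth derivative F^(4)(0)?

14

Distribute the polynomial across the series and collect like powers.
The coefficient of v^4 in the expansion is 7/12, so F^(4)(0) = 4! * (7/12) = 14.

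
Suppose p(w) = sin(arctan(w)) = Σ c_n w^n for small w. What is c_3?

-1/2

Compose series: expand the inner function first, then feed it into the outer expansion.
p(0) = 0
p′(0) = 1
p′′(0) = 0
p′′′(0) = -3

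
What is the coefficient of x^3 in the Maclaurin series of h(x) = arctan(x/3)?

h(0) = 0
h′(0) = 1/3
h′′(0) = 0
h′′′(0) = -2/27
So c_3 = h′′′(0)/3! = -1/81.

-1/81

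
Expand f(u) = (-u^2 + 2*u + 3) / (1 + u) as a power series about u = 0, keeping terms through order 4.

3 - u

Multiply each power in the prefactor through the base expansion.
f(0) = 3
f′(0) = -1
f′′(0) = 0
f′′′(0) = 0
f^(4)(0) = 0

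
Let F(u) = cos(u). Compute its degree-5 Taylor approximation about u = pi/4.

Differentiate repeatedly and evaluate at the center.
F(pi/4) = sqrt(2)/2
F′(pi/4) = -sqrt(2)/2
F′′(pi/4) = -sqrt(2)/2
F′′′(pi/4) = sqrt(2)/2
F^(4)(pi/4) = sqrt(2)/2
F^(5)(pi/4) = -sqrt(2)/2
Dividing each by k! gives the coefficients c_0, ..., c_5.

-sqrt(2)*(u - pi/4)^5/240 + sqrt(2)*(u - pi/4)^4/48 + sqrt(2)*(u - pi/4)^3/12 - sqrt(2)*(u - pi/4)^2/4 - sqrt(2)*(u - pi/4)/2 + sqrt(2)/2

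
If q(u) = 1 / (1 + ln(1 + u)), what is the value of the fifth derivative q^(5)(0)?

-694

Use the geometric series for the reciprocal, then substitute.
From the series, [u^5] q = -347/60; multiply by 5! = 120 to get -694.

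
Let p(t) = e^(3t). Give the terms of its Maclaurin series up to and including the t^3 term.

Compute the successive derivatives at the expansion point and divide by k!.
p(0) = 1
p′(0) = 3
p′′(0) = 9
p′′′(0) = 27
Dividing each by k! gives the coefficients c_0, ..., c_3.

9*t^3/2 + 9*t^2/2 + 3*t + 1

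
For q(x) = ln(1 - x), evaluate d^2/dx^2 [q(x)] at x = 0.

-1

The coefficient of x^2 in the expansion is -1/2, so q′′(0) = 2! * (-1/2) = -1.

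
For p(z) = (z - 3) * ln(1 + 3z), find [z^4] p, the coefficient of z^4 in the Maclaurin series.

279/4

Distribute the polynomial across the series and collect like powers.
[z^0] = 0;  [z^1] = -9;  [z^2] = 33/2;  [z^3] = -63/2;  [z^4] = 279/4.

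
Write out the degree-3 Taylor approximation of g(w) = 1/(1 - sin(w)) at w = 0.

Substitute the inner expansion into the outer series and collect powers.
g(0) = 1
g′(0) = 1
g′′(0) = 2
g′′′(0) = 5

5*w^3/6 + w^2 + w + 1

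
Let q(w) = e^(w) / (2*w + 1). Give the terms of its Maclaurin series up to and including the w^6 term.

27949*w^6/720 - 2329*w^5/120 + 233*w^4/24 - 29*w^3/6 + 5*w^2/2 - w + 1

Multiply the numerator's expansion by the denominator's geometric series.
q(0) = 1
q′(0) = -1
q′′(0) = 5
q′′′(0) = -29
q^(4)(0) = 233
q^(5)(0) = -2329
q^(6)(0) = 27949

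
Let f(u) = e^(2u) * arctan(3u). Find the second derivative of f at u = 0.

Take the Cauchy product of the two expansions.
The coefficient of u^2 in the expansion is 6, so f′′(0) = 2! * (6) = 12.

12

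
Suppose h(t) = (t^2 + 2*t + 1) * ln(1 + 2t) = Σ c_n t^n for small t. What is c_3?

2/3

Multiply each power in the prefactor through the base expansion.
So c_3 = h′′′(0)/3! = 2/3.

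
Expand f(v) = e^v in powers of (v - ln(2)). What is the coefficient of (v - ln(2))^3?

1/3

Compute the successive derivatives at the expansion point and divide by k!.
f(ln(2)) = 2
f′(ln(2)) = 2
f′′(ln(2)) = 2
f′′′(ln(2)) = 2
Then c_k = f^(k)(ln(2))/k! gives each Taylor coefficient.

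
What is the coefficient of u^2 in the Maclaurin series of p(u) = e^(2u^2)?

p(0) = 1
p′(0) = 0
p′′(0) = 4
So c_2 = p′′(0)/2! = 2.

2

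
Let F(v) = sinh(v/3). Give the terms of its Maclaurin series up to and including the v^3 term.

v^3/162 + v/3

F(0) = 0
F′(0) = 1/3
F′′(0) = 0
F′′′(0) = 1/27
Dividing each by k! gives the coefficients c_0, ..., c_3.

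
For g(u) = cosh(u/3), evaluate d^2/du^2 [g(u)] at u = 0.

Compute the successive derivatives at the expansion point and divide by k!.
The coefficient of u^2 in the expansion is 1/18, so g′′(0) = 2! * (1/18) = 1/9.

1/9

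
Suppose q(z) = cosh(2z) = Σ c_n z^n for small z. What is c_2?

2

q(0) = 1
q′(0) = 0
q′′(0) = 4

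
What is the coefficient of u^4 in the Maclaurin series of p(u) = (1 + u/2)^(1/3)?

Compute the successive derivatives at the expansion point and divide by k!.
[u^0] = 1;  [u^1] = 1/6;  [u^2] = -1/36;  [u^3] = 5/648;  [u^4] = -5/1944.

-5/1944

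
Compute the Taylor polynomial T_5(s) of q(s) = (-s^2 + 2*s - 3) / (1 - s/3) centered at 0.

-2*s^5/81 - 2*s^4/27 - 2*s^3/9 - 2*s^2/3 + s - 3

Distribute the polynomial across the series and collect like powers.
q(0) = -3
q′(0) = 1
q′′(0) = -4/3
q′′′(0) = -4/3
q^(4)(0) = -16/9
q^(5)(0) = -80/27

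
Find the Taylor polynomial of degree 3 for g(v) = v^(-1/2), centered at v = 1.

-5*(v - 1)^3/16 + 3*(v - 1)^2/8 - (v - 1)/2 + 1

Differentiate repeatedly and evaluate at the center.
g(1) = 1
g′(1) = -1/2
g′′(1) = 3/4
g′′′(1) = -15/8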